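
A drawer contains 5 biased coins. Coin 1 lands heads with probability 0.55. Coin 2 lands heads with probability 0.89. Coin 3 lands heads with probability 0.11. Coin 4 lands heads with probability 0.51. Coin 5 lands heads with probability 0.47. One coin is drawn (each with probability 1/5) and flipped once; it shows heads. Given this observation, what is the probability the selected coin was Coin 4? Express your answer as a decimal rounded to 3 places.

Tabulate prior·likelihood by source: [1] prior 0.2, lik 0.55, product 0.1100; [2] prior 0.2, lik 0.89, product 0.1780; [3] prior 0.2, lik 0.11, product 0.02200; [4] prior 0.2, lik 0.51, product 0.1020; [5] prior 0.2, lik 0.47, product 0.09400.
Normalizing constant = 0.50600; the posterior for Coin 4 is its product over the sum, 0.1020/0.50600 = 0.202.

Posterior probability ≈ 0.202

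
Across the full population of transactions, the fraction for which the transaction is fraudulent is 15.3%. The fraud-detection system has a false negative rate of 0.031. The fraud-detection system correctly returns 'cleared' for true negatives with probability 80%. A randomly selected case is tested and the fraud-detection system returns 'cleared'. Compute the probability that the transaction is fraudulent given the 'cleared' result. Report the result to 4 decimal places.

P(H | E) ≈ 0.0070

Write H for 'the transaction is fraudulent'. Prior odds H:¬H = 0.153/0.847 = 0.18064. For the 'cleared' outcome, the likelihood ratio is 0.031/0.8 = 0.038750.
Posterior odds = 0.18064 × 0.038750 = 0.0069997, so P(H|E) = 0.0069997/(1+0.0069997) = 0.0070.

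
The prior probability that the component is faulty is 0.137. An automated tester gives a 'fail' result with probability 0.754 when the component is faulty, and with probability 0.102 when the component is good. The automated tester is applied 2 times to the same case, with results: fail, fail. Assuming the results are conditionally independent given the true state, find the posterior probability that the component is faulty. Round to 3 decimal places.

Posterior P(H) ≈ 0.897

Let H be the event that the component is faulty; start with P(H) = 0.137. P('fail'|H) = 0.754, P('fail'|¬H) = 0.102.
Update on result 1 ('fail'): P(H) ← 0.754·0.1370 / (0.754·0.1370 + 0.102·0.8630) = 0.10330/0.19132 = 0.5399.
Update on result 2 ('fail'): P(H) ← 0.754·0.5399 / (0.754·0.5399 + 0.102·0.4601) = 0.40709/0.45402 = 0.8966.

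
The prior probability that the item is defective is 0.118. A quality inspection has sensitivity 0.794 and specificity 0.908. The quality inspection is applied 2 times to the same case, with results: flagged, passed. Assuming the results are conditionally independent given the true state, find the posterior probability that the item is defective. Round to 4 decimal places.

Posterior P(H) ≈ 0.2076

Let H be the event that the item is defective; start with P(H) = 0.118. P('flagged'|H) = 0.794, P('flagged'|¬H) = 0.092.
Update on result 1 ('flagged'): P(H) ← 0.794·0.1180 / (0.794·0.1180 + 0.092·0.8820) = 0.093692/0.17484 = 0.5359.
Update on result 2 ('passed'): P(H) ← 0.206·0.5359 / (0.206·0.5359 + 0.908·0.4641) = 0.11039/0.53181 = 0.2076.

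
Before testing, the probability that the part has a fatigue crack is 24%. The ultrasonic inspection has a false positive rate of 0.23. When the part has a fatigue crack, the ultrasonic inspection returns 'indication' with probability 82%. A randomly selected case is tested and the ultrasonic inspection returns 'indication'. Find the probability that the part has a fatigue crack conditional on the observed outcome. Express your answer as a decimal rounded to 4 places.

P(H | E) ≈ 0.5296

Write H for 'the part has a fatigue crack'. Prior odds H:¬H = 0.24/0.76 = 0.31579. For the 'indication' outcome, the likelihood ratio is 0.82/0.23 = 3.5652.
Posterior odds = 0.31579 × 3.5652 = 1.1259, so P(H|E) = 1.1259/(1+1.1259) = 0.5296.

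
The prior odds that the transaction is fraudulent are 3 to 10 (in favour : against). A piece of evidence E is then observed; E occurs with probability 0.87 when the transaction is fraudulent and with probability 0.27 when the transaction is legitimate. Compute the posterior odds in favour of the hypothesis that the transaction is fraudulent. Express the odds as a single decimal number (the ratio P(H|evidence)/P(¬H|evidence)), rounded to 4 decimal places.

Prior odds = 3/10 = 0.30000. In log-odds, ln(0.30000) = -1.2040.
Add log likelihood ratio: ln(3.2222) = 1.1701.
Posterior log-odds = -0.033902, so posterior odds = exp(-0.033902) = 0.96667.

Posterior odds ≈ 0.9667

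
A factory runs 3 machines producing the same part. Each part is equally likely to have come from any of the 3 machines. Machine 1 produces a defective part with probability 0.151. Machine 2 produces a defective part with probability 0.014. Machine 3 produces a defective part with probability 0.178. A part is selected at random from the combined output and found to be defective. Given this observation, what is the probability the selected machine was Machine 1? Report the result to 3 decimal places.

Posterior probability ≈ 0.440

Tabulate prior·likelihood by source: [1] prior 0.333333, lik 0.151, product 0.05033; [2] prior 0.333333, lik 0.014, product 0.004667; [3] prior 0.333333, lik 0.178, product 0.05933.
Normalizing constant = 0.11433; the posterior for Machine 1 is its product over the sum, 0.05033/0.11433 = 0.440.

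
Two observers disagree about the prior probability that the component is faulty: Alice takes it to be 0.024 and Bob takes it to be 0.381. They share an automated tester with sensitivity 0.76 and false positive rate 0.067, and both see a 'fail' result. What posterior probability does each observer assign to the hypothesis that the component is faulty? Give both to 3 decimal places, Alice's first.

P('+'|H) = 0.76, P('+'|¬H) = 0.067.
Alice: numerator 0.76·0.024 = 0.018240; evidence = 0.018240+0.067·0.976 = 0.083632; posterior = 0.218.
Bob: numerator 0.76·0.381 = 0.28956; evidence = 0.28956+0.067·0.619 = 0.33103; posterior = 0.875.

Alice: 0.218; Bob: 0.875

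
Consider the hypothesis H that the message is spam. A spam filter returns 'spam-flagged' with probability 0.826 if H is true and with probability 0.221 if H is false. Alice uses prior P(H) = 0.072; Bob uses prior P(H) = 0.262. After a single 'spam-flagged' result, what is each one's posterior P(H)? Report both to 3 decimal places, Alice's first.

P('+'|H) = 0.826, P('+'|¬H) = 0.221.
Alice: numerator 0.826·0.072 = 0.059472; evidence = 0.059472+0.221·0.928 = 0.26456; posterior = 0.225.
Bob: numerator 0.826·0.262 = 0.21641; evidence = 0.21641+0.221·0.738 = 0.37951; posterior = 0.570.

Alice: 0.225; Bob: 0.570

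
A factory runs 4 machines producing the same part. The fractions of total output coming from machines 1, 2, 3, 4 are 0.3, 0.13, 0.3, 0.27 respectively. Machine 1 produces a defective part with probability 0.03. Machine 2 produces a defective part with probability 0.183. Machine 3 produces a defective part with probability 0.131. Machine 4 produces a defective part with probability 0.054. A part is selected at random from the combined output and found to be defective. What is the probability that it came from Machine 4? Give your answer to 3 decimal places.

P(defective|M1) = 0.03; P(defective|M2) = 0.183; P(defective|M3) = 0.131; P(defective|M4) = 0.054.
Prior × likelihood for each source: 0.3·0.03=0.009000, 0.13·0.183=0.02379, 0.3·0.131=0.03930, 0.27·0.054=0.01458. Summing gives P(defective) = 0.086670.
P(Machine 4 | defective) = 0.01458 / 0.086670 = 0.168.

Posterior probability ≈ 0.168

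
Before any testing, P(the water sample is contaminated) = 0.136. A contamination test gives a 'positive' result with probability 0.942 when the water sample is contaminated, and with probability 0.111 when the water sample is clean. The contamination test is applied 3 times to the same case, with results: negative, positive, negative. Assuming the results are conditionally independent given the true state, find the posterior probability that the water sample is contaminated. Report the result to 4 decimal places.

With H the event that the water sample is contaminated, the joint likelihood of the observed sequence is P(data|H) = 0.058·0.942·0.058 = 0.0031689 and P(data|¬H) = 0.889·0.111·0.889 = 0.087726.
Bayes: P(H|data) = 0.136·0.0031689 / (0.136·0.0031689 + 0.864·0.087726) = 0.00043097/0.076226 = 0.0057.

Posterior P(H) ≈ 0.0057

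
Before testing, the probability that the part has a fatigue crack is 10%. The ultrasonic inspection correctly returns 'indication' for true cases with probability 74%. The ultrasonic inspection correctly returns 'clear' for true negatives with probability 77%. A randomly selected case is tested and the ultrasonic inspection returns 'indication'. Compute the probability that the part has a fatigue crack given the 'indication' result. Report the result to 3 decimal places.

Let H be the event that the part has a fatigue crack. P(H) = 0.1, so P(¬H) = 0.9. With E the 'indication' result, P(E|H) = 0.74 and P(E|¬H) = 0.23.
P(E) = 0.74·0.1 + 0.23·0.9 = 0.074000 + 0.20700 = 0.28100.
By Bayes' theorem, P(H|E) = 0.074000 / 0.28100 = 0.263.

P(H | E) ≈ 0.263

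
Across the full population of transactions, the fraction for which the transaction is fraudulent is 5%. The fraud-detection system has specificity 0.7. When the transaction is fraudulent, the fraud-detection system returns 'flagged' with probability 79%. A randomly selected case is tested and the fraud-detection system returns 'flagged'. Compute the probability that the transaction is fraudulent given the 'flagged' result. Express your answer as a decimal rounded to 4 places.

Let H be the event that the transaction is fraudulent. P(H) = 0.05, so P(¬H) = 0.95. With E the 'flagged' result, P(E|H) = 0.79 and P(E|¬H) = 0.3.
P(E) = 0.79·0.05 + 0.3·0.95 = 0.039500 + 0.28500 = 0.32450.
By Bayes' theorem, P(H|E) = 0.039500 / 0.32450 = 0.1217.

P(H | E) ≈ 0.1217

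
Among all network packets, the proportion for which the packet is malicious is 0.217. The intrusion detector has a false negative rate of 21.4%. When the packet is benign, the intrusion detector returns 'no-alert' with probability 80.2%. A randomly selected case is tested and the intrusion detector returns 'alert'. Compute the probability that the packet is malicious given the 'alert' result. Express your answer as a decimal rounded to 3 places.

P(H | E) ≈ 0.524

Write H for 'the packet is malicious'. Prior odds H:¬H = 0.217/0.783 = 0.27714. For the 'alert' outcome, the likelihood ratio is 0.786/0.198 = 3.9697.
Posterior odds = 0.27714 × 3.9697 = 1.1002, so P(H|E) = 1.1002/(1+1.1002) = 0.524.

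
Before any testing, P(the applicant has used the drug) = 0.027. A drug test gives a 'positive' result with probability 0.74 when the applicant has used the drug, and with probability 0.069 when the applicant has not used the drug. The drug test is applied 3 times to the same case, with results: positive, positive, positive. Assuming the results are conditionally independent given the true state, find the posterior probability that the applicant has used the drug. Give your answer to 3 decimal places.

Let H be the event that the applicant has used the drug; start with P(H) = 0.027. P('positive'|H) = 0.74, P('positive'|¬H) = 0.069.
Update on result 1 ('positive'): P(H) ← 0.74·0.0270 / (0.74·0.0270 + 0.069·0.9730) = 0.019980/0.087117 = 0.2293.
Update on result 2 ('positive'): P(H) ← 0.74·0.2293 / (0.74·0.2293 + 0.069·0.7707) = 0.16972/0.22289 = 0.7614.
Update on result 3 ('positive'): P(H) ← 0.74·0.7614 / (0.74·0.7614 + 0.069·0.2386) = 0.56346/0.57992 = 0.9716.

Posterior P(H) ≈ 0.972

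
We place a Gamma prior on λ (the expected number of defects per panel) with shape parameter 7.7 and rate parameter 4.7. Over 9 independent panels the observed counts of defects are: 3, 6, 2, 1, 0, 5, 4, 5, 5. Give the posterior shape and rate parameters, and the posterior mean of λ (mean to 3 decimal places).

The Poisson likelihood adds the total count to the shape and the number of exposure periods to the rate. Here ∑xᵢ = 31 and n = 9, so shape 7.7→38.7 and rate 4.7→13.7.
E[λ | data] = 38.7/13.7 = 2.825.

Posterior: Gamma(shape=38.7, rate=13.7); mean ≈ 2.825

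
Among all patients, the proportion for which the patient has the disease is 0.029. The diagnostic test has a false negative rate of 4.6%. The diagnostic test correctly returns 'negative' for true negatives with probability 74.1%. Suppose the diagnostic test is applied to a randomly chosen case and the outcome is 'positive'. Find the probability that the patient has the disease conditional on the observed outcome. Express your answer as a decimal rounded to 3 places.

P(H | E) ≈ 0.099

Let H be the event that the patient has the disease. P(H) = 0.029, so P(¬H) = 0.971. With E the 'positive' result, P(E|H) = 0.954 and P(E|¬H) = 0.259.
P(E) = 0.954·0.029 + 0.259·0.971 = 0.027666 + 0.25149 = 0.27916.
By Bayes' theorem, P(H|E) = 0.027666 / 0.27916 = 0.099.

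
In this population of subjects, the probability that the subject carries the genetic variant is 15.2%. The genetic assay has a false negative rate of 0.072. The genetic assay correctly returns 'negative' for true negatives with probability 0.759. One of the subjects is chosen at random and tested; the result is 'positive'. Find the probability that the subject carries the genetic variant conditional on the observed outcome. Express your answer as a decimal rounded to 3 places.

Let H be the event that the subject carries the genetic variant. P(H) = 0.152, so P(¬H) = 0.848. With E the 'positive' result, P(E|H) = 0.928 and P(E|¬H) = 0.241.
P(E) = 0.928·0.152 + 0.241·0.848 = 0.14106 + 0.20437 = 0.34542.
By Bayes' theorem, P(H|E) = 0.14106 / 0.34542 = 0.408.

P(H | E) ≈ 0.408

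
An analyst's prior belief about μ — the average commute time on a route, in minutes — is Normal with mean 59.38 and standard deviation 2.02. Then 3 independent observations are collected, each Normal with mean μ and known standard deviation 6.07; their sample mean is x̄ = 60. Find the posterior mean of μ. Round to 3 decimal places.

With known σ, the Normal prior is conjugate. Weight on the data is w = (n/σ²)/(n/σ² + 1/τ₀²) = 0.0814224/(0.0814224+0.245074) = 0.24938.
Posterior mean = w·x̄ + (1−w)·μ₀ = 0.24938·60 + 0.75062·59.38 = 59.535.

Posterior mean ≈ 59.535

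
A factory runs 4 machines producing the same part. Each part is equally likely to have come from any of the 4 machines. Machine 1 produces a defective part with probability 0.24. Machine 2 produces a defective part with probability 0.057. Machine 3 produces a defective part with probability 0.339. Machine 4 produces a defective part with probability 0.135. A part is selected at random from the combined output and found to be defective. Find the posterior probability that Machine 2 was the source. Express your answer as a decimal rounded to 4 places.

Posterior probability ≈ 0.0739

P(defective|M1) = 0.24; P(defective|M2) = 0.057; P(defective|M3) = 0.339; P(defective|M4) = 0.135.
Prior × likelihood for each source: 0.25·0.24=0.06000, 0.25·0.057=0.01425, 0.25·0.339=0.08475, 0.25·0.135=0.03375. Summing gives P(defective) = 0.19275.
P(Machine 2 | defective) = 0.01425 / 0.19275 = 0.0739.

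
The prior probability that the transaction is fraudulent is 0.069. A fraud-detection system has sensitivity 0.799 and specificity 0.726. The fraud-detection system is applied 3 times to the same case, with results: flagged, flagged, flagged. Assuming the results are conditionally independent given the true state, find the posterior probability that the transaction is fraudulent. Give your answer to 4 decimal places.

Posterior P(H) ≈ 0.6476

With H the event that the transaction is fraudulent, the joint likelihood of the observed sequence is P(data|H) = 0.799·0.799·0.799 = 0.51008 and P(data|¬H) = 0.274·0.274·0.274 = 0.020571.
Bayes: P(H|data) = 0.069·0.51008 / (0.069·0.51008 + 0.931·0.020571) = 0.035196/0.054347 = 0.6476.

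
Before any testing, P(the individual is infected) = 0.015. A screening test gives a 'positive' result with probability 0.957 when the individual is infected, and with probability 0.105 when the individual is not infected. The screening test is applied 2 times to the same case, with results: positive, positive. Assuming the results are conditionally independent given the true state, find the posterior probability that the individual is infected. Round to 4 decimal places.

Let H be the event that the individual is infected; start with P(H) = 0.015. P('positive'|H) = 0.957, P('positive'|¬H) = 0.105.
Update on result 1 ('positive'): P(H) ← 0.957·0.0150 / (0.957·0.0150 + 0.105·0.9850) = 0.014355/0.11778 = 0.1219.
Update on result 2 ('positive'): P(H) ← 0.957·0.1219 / (0.957·0.1219 + 0.105·0.8781) = 0.11664/0.20884 = 0.5585.

Posterior P(H) ≈ 0.5585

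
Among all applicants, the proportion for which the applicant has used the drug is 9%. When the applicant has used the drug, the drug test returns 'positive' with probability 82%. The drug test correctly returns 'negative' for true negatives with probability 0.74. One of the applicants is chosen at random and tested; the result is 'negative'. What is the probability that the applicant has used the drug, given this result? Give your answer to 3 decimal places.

P(H | E) ≈ 0.023

Write H for 'the applicant has used the drug'. Prior odds H:¬H = 0.09/0.91 = 0.098901. For the 'negative' outcome, the likelihood ratio is 0.18/0.74 = 0.24324.
Posterior odds = 0.098901 × 0.24324 = 0.024057, so P(H|E) = 0.024057/(1+0.024057) = 0.023.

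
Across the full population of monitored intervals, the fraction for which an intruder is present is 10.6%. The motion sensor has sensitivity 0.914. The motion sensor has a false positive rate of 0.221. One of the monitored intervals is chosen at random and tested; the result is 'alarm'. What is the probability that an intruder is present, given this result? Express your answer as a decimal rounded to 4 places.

Let H be the event that an intruder is present. P(H) = 0.106, so P(¬H) = 0.894. With E the 'alarm' result, P(E|H) = 0.914 and P(E|¬H) = 0.221.
P(E) = 0.914·0.106 + 0.221·0.894 = 0.096884 + 0.19757 = 0.29446.
By Bayes' theorem, P(H|E) = 0.096884 / 0.29446 = 0.3290.

P(H | E) ≈ 0.3290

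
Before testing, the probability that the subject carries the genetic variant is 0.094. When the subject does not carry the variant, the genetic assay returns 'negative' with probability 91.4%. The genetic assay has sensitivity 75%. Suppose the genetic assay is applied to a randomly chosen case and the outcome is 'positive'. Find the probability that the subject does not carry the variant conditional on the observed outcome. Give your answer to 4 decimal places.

P(¬H | E) ≈ 0.5250

Let H be the event that the subject carries the genetic variant. P(H) = 0.094, so P(¬H) = 0.906. With E the 'positive' result, P(E|H) = 0.75 and P(E|¬H) = 0.086.
P(E) = 0.75·0.094 + 0.086·0.906 = 0.070500 + 0.077916 = 0.14842.
By Bayes' theorem, P(H|E) = 0.070500 / 0.14842 = 0.4750. Hence P(¬H|E) = 1 − 0.4750 = 0.5250.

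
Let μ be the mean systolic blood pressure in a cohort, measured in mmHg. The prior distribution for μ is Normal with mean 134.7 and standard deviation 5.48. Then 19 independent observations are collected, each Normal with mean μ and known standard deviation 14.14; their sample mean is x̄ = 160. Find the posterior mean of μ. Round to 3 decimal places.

With known σ, the Normal prior is conjugate. Weight on the data is w = (n/σ²)/(n/σ² + 1/τ₀²) = 0.0950287/(0.0950287+0.0332996) = 0.74051.
Posterior mean = w·x̄ + (1−w)·μ₀ = 0.74051·160 + 0.25949·134.7 = 153.435.

Posterior mean ≈ 153.435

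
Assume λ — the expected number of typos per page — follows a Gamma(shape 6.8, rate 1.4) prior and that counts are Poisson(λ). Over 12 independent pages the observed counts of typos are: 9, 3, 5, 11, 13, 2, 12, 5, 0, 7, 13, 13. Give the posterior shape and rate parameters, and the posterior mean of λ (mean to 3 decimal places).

The Poisson likelihood adds the total count to the shape and the number of exposure periods to the rate. Here ∑xᵢ = 93 and n = 12, so shape 6.8→99.8 and rate 1.4→13.4.
Posterior mean = shape/rate = 99.8/13.4 = 7.448.

Posterior: Gamma(shape=99.8, rate=13.4); mean ≈ 7.448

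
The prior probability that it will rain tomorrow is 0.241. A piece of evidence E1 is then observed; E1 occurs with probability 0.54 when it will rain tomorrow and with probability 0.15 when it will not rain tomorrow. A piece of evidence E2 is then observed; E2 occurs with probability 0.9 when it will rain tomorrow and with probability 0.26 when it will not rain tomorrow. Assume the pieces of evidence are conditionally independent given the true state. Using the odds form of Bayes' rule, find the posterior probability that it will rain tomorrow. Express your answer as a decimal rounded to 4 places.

Prior odds = 0.241/(1−0.241) = 0.31752. In log-odds, ln(0.31752) = -1.1472.
Add log likelihood ratios: ln(3.6000) + ln(3.4615) = 2.5226.
Posterior log-odds = 1.3754, so posterior odds = exp(1.3754) = 3.9568. Converting, P(H|E) = 3.9568/4.9568 = 0.7983.

Posterior probability ≈ 0.7983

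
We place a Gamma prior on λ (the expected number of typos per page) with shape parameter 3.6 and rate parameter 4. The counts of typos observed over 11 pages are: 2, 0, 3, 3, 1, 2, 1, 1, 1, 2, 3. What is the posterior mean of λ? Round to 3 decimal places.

Total count ∑xᵢ = 19 over n = 11 pages.
Gamma is conjugate to the Poisson likelihood: posterior is Gamma(shape = 3.6+19 = 22.6, rate = 4+11 = 15).
E[λ | data] = 22.6/15 = 1.507.

Posterior mean ≈ 1.507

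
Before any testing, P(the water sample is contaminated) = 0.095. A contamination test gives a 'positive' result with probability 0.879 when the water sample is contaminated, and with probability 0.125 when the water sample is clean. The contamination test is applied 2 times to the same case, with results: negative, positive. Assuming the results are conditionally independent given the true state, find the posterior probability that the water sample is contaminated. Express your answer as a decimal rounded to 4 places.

With H the event that the water sample is contaminated, the joint likelihood of the observed sequence is P(data|H) = 0.121·0.879 = 0.10636 and P(data|¬H) = 0.875·0.125 = 0.10938.
Bayes: P(H|data) = 0.095·0.10636 / (0.095·0.10636 + 0.905·0.10938) = 0.010104/0.10909 = 0.0926.

Posterior P(H) ≈ 0.0926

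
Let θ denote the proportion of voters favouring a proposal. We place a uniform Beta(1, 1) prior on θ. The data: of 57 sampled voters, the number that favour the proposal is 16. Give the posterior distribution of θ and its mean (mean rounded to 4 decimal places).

Observing 16 successes and 41 failures updates Beta(1, 1) by adding the success and failure counts to the two shape parameters: α = 1+16 = 17, β = 1+41 = 42.
Posterior mean = α/(α+β) = 17/59 = 0.2881.

Posterior: Beta(17, 42); mean ≈ 0.2881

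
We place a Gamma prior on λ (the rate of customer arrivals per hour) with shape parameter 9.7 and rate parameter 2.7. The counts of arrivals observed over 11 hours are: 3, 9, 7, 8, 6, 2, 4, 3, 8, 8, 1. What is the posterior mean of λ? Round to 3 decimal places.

Posterior mean ≈ 5.015

Total count ∑xᵢ = 59 over n = 11 hours.
Gamma is conjugate to the Poisson likelihood: posterior is Gamma(shape = 9.7+59 = 68.7, rate = 2.7+11 = 13.7).
Posterior mean = shape/rate = 68.7/13.7 = 5.015.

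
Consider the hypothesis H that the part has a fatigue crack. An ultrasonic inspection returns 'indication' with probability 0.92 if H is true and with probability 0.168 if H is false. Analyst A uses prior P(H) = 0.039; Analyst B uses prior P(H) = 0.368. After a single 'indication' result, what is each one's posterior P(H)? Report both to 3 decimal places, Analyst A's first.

P('+'|H) = 0.92, P('+'|¬H) = 0.168.
Analyst A: numerator 0.92·0.039 = 0.035880; evidence = 0.035880+0.168·0.961 = 0.19733; posterior = 0.182.
Analyst B: numerator 0.92·0.368 = 0.33856; evidence = 0.33856+0.168·0.632 = 0.44474; posterior = 0.761.

Analyst A: 0.182; Analyst B: 0.761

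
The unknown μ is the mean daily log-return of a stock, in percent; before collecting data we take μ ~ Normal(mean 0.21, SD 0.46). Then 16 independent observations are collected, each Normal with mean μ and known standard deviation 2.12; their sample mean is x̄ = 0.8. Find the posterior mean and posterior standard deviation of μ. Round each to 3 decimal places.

Prior precision 1/τ₀² = 1/0.46² = 4.72590; data precision n/σ² = 16/2.12² = 3.55999.
Posterior precision = 4.72590 + 3.55999 = 8.28588, giving posterior SD = 1/√8.28588 = 0.347.
Posterior mean = (4.72590·0.21 + 3.55999·0.8) / 8.28588 = 0.463.

Posterior mean ≈ 0.463; posterior SD ≈ 0.347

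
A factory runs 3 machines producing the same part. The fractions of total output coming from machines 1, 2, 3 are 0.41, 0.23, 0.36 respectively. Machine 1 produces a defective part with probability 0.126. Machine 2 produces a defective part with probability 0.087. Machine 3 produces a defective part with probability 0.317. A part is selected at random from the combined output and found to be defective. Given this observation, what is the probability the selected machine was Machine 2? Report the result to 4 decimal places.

P(defective|M1) = 0.126; P(defective|M2) = 0.087; P(defective|M3) = 0.317.
Prior × likelihood for each source: 0.41·0.126=0.05166, 0.23·0.087=0.02001, 0.36·0.317=0.1141. Summing gives P(defective) = 0.18579.
P(Machine 2 | defective) = 0.02001 / 0.18579 = 0.1077.

Posterior probability ≈ 0.1077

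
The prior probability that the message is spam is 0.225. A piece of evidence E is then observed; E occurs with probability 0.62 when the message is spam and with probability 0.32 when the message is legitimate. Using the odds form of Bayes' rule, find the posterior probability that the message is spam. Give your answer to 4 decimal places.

Posterior probability ≈ 0.3600

Prior odds = 0.225/(1−0.225) = 0.29032.
Likelihood ratio for E = 0.62/0.32 = 1.9375.
Posterior odds = prior odds × LR = 0.56250.
Posterior probability = odds/(1+odds) = 0.56250/1.5625 = 0.3600.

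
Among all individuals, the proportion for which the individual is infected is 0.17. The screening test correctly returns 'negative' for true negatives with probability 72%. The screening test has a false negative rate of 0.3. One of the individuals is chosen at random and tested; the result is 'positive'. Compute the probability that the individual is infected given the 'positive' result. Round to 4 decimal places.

Let H be the event that the individual is infected. P(H) = 0.17, so P(¬H) = 0.83. With E the 'positive' result, P(E|H) = 0.7 and P(E|¬H) = 0.28.
P(E) = 0.7·0.17 + 0.28·0.83 = 0.11900 + 0.23240 = 0.35140.
By Bayes' theorem, P(H|E) = 0.11900 / 0.35140 = 0.3386.

P(H | E) ≈ 0.3386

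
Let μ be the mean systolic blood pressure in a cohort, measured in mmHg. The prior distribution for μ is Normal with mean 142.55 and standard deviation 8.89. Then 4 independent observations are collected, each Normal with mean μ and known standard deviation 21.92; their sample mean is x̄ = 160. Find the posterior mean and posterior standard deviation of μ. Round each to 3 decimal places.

Posterior mean ≈ 149.475; posterior SD ≈ 6.904

Prior precision 1/τ₀² = 1/8.89² = 0.0126531; data precision n/σ² = 4/21.92² = 0.00832490.
Posterior precision = 0.0126531 + 0.00832490 = 0.0209780, giving posterior SD = 1/√0.0209780 = 6.904.
Posterior mean = (0.0126531·142.55 + 0.00832490·160) / 0.0209780 = 149.475.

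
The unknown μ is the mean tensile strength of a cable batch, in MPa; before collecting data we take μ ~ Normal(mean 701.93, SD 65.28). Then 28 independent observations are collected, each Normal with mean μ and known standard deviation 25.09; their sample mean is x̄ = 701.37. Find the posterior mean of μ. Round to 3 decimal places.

Prior precision 1/τ₀² = 1/65.28² = 0.00023466; data precision n/σ² = 28/25.09² = 0.0444792.
Posterior precision = 0.00023466 + 0.0444792 = 0.0447138.
Posterior mean = (0.00023466·701.93 + 0.0444792·701.37) / 0.0447138 = 701.373.

Posterior mean ≈ 701.373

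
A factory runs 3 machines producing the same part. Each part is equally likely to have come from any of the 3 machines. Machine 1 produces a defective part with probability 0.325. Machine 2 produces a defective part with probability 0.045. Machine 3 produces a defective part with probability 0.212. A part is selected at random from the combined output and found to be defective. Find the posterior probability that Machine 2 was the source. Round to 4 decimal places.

P(defective|M1) = 0.325; P(defective|M2) = 0.045; P(defective|M3) = 0.212.
Prior × likelihood for each source: 0.333333·0.325=0.1083, 0.333333·0.045=0.01500, 0.333333·0.212=0.07067. Summing gives P(defective) = 0.19400.
P(Machine 2 | defective) = 0.01500 / 0.19400 = 0.0773.

Posterior probability ≈ 0.0773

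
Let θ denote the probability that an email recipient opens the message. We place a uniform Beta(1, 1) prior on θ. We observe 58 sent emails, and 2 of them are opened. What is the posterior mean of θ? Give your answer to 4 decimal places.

The binomial likelihood is conjugate to the Beta prior: with 2 successes and 56 failures, the posterior is Beta(1+2, 1+56) = Beta(3, 57).
Posterior mean = α/(α+β) = 3/60 = 0.0500.

Posterior mean ≈ 0.0500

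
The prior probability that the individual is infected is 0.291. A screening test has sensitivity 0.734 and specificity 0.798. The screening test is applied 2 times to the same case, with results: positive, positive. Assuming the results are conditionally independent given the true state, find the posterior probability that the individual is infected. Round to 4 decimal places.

Let H be the event that the individual is infected; start with P(H) = 0.291. P('positive'|H) = 0.734, P('positive'|¬H) = 0.202.
Update on result 1 ('positive'): P(H) ← 0.734·0.2910 / (0.734·0.2910 + 0.202·0.7090) = 0.21359/0.35681 = 0.5986.
Update on result 2 ('positive'): P(H) ← 0.734·0.5986 / (0.734·0.5986 + 0.202·0.4014) = 0.43939/0.52046 = 0.8442.

Posterior P(H) ≈ 0.8442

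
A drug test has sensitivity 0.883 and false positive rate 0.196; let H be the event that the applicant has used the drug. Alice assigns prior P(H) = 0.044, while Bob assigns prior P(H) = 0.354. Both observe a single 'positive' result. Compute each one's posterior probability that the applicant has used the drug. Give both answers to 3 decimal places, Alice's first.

Alice: 0.172; Bob: 0.712

P('+'|H) = 0.883, P('+'|¬H) = 0.196.
Alice: numerator 0.883·0.044 = 0.038852; evidence = 0.038852+0.196·0.956 = 0.22623; posterior = 0.172.
Bob: numerator 0.883·0.354 = 0.31258; evidence = 0.31258+0.196·0.646 = 0.43920; posterior = 0.712.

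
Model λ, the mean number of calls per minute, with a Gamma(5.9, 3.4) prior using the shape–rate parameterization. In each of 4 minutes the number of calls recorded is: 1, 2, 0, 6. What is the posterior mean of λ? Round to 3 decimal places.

Total count ∑xᵢ = 9 over n = 4 minutes.
Gamma is conjugate to the Poisson likelihood: posterior is Gamma(shape = 5.9+9 = 14.9, rate = 3.4+4 = 7.4).
E[λ | data] = 14.9/7.4 = 2.014.

Posterior mean ≈ 2.014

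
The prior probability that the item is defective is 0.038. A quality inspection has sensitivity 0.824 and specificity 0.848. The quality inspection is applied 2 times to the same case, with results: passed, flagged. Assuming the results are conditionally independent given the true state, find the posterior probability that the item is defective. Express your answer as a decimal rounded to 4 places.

With H the event that the item is defective, the joint likelihood of the observed sequence is P(data|H) = 0.176·0.824 = 0.14502 and P(data|¬H) = 0.848·0.152 = 0.12890.
Bayes: P(H|data) = 0.038·0.14502 / (0.038·0.14502 + 0.962·0.12890) = 0.0055109/0.12951 = 0.0426.

Posterior P(H) ≈ 0.0426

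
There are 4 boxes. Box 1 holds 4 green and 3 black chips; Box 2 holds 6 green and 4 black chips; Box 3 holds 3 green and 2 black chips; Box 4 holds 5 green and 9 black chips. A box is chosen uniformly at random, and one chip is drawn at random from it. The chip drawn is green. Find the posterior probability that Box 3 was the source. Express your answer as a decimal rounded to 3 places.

Posterior probability ≈ 0.282

Tabulate prior·likelihood by source: [1] prior 0.25, lik 0.5714, product 0.1429; [2] prior 0.25, lik 0.6, product 0.1500; [3] prior 0.25, lik 0.6, product 0.1500; [4] prior 0.25, lik 0.3571, product 0.08929.
Normalizing constant = 0.53214; the posterior for Box 3 is its product over the sum, 0.1500/0.53214 = 0.282.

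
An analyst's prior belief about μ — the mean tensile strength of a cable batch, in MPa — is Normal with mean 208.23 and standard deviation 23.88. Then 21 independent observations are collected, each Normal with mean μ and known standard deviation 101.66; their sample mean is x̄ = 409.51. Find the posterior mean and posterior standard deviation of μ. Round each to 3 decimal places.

Posterior mean ≈ 316.271; posterior SD ≈ 16.253

Prior precision 1/τ₀² = 1/23.88² = 0.00175360; data precision n/σ² = 21/101.66² = 0.00203198.
Posterior precision = 0.00175360 + 0.00203198 = 0.00378558, giving posterior SD = 1/√0.00378558 = 16.253.
Posterior mean = (0.00175360·208.23 + 0.00203198·409.51) / 0.00378558 = 316.271.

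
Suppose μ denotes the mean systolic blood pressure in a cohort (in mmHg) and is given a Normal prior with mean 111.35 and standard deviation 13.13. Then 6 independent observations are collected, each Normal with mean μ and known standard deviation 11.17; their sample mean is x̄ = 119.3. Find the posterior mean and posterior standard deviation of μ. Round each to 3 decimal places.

With known σ, the Normal prior is conjugate. Weight on the data is w = (n/σ²)/(n/σ² + 1/τ₀²) = 0.0480889/(0.0480889+0.00580057) = 0.89236.
Posterior mean = w·x̄ + (1−w)·μ₀ = 0.89236·119.3 + 0.10764·111.35 = 118.444. Posterior variance = 1/(0.0480889+0.00580057) = 18.5565, so SD = 4.308.

Posterior mean ≈ 118.444; posterior SD ≈ 4.308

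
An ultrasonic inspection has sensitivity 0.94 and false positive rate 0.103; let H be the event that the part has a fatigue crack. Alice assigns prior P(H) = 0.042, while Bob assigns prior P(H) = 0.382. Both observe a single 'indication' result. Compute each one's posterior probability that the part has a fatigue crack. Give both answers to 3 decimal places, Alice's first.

Alice: 0.286; Bob: 0.849

P('+'|H) = 0.94, P('+'|¬H) = 0.103.
Alice: numerator 0.94·0.042 = 0.039480; evidence = 0.039480+0.103·0.958 = 0.13815; posterior = 0.286.
Bob: numerator 0.94·0.382 = 0.35908; evidence = 0.35908+0.103·0.618 = 0.42273; posterior = 0.849.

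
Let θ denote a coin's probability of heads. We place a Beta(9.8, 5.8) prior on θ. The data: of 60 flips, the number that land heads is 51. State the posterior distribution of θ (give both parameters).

Posterior: Beta(60.8, 14.8)

Observing 51 successes and 9 failures updates Beta(9.8, 5.8) by adding the success and failure counts to the two shape parameters: α = 9.8+51 = 60.8, β = 5.8+9 = 14.8.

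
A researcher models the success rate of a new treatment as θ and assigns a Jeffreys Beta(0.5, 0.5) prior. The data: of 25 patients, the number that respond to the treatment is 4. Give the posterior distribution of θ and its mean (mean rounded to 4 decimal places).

The binomial likelihood is conjugate to the Beta prior: with 4 successes and 21 failures, the posterior is Beta(0.5+4, 0.5+21) = Beta(4.5, 21.5).
E[θ | data] = 4.5/(4.5+21.5) = 0.1731.

Posterior: Beta(4.5, 21.5); mean ≈ 0.1731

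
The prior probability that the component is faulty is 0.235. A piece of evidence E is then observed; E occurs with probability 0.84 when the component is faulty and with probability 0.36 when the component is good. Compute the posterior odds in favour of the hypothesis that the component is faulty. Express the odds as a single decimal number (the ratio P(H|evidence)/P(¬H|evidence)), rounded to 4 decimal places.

Prior odds = 0.235/(1−0.235) = 0.30719.
Likelihood ratio for E = 0.84/0.36 = 2.3333.
Posterior odds = prior odds × LR = 0.71678.

Posterior odds ≈ 0.7168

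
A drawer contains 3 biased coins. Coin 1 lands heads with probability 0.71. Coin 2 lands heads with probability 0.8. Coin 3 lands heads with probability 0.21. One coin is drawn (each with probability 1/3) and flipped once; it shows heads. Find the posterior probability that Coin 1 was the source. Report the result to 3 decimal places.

Tabulate prior·likelihood by source: [1] prior 0.333333, lik 0.71, product 0.2367; [2] prior 0.333333, lik 0.8, product 0.2667; [3] prior 0.333333, lik 0.21, product 0.07000.
Normalizing constant = 0.57333; the posterior for Coin 1 is its product over the sum, 0.2367/0.57333 = 0.413.

Posterior probability ≈ 0.413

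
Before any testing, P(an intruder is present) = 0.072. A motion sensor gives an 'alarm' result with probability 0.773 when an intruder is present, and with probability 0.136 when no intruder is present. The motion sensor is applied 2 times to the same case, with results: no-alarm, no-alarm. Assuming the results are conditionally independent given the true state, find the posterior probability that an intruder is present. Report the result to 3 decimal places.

Posterior P(H) ≈ 0.005

Let H be the event that an intruder is present; start with P(H) = 0.072. P('alarm'|H) = 0.773, P('alarm'|¬H) = 0.136.
Update on result 1 ('no-alarm'): P(H) ← 0.227·0.0720 / (0.227·0.0720 + 0.864·0.9280) = 0.016344/0.81814 = 0.0200.
Update on result 2 ('no-alarm'): P(H) ← 0.227·0.0200 / (0.227·0.0200 + 0.864·0.9800) = 0.0045348/0.85127 = 0.0053.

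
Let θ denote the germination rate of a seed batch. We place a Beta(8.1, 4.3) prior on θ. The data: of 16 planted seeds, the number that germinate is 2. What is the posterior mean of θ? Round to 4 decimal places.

The binomial likelihood is conjugate to the Beta prior: with 2 successes and 14 failures, the posterior is Beta(8.1+2, 4.3+14) = Beta(10.1, 18.3).
Posterior mean = α/(α+β) = 10.1/28.4 = 0.3556.

Posterior mean ≈ 0.3556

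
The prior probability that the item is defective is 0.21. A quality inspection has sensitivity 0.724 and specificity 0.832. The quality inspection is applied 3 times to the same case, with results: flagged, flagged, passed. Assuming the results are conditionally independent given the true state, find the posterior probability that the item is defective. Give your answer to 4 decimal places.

Let H be the event that the item is defective; start with P(H) = 0.21. P('flagged'|H) = 0.724, P('flagged'|¬H) = 0.168.
Update on result 1 ('flagged'): P(H) ← 0.724·0.2100 / (0.724·0.2100 + 0.168·0.7900) = 0.15204/0.28476 = 0.5339.
Update on result 2 ('flagged'): P(H) ← 0.724·0.5339 / (0.724·0.5339 + 0.168·0.4661) = 0.38656/0.46486 = 0.8316.
Update on result 3 ('passed'): P(H) ← 0.276·0.8316 / (0.276·0.8316 + 0.832·0.1684) = 0.22951/0.36965 = 0.6209.

Posterior P(H) ≈ 0.6209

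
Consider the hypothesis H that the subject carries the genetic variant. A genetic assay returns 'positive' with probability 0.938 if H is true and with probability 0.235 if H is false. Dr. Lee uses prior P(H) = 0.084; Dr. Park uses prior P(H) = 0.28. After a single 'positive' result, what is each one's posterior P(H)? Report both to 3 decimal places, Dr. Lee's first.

Dr. Lee: 0.268; Dr. Park: 0.608

The likelihood ratio for a 'positive' result is 0.938/0.235 = 3.9915.
Dr. Lee: prior odds 0.084/0.916 = 0.091703; posterior odds 0.36603; posterior probability 0.268.
Dr. Park: prior odds 0.28/0.72 = 0.38889; posterior odds 1.5522; posterior probability 0.608.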